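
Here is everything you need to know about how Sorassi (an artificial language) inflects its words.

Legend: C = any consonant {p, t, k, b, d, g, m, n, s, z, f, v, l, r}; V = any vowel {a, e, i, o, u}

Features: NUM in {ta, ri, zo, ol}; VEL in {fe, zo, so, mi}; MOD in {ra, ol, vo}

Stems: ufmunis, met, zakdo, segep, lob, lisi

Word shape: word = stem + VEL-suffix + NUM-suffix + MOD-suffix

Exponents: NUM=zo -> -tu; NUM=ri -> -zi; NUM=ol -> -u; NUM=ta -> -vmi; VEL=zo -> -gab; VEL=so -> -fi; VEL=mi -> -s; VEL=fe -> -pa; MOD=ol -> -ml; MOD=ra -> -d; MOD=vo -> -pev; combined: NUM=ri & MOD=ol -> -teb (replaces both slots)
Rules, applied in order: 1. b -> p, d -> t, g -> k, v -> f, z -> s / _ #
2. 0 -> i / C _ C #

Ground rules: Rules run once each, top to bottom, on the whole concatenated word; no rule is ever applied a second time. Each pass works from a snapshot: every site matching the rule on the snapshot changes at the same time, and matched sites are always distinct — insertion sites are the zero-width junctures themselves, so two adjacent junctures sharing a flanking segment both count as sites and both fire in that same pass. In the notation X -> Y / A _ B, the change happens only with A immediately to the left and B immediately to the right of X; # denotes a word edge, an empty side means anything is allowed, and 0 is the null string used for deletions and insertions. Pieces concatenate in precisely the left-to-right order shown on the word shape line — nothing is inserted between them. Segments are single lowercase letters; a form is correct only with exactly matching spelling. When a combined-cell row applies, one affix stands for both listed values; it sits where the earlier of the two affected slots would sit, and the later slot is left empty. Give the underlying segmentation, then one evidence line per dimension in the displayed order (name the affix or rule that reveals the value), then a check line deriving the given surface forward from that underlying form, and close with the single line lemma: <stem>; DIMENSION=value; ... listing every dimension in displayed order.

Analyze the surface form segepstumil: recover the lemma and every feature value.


underlying: segep-s-tu-ml
NUM=zo - signalled by the affix -tu
VEL=mi - signalled by the affix -s
MOD=ol - signalled by the affix -ml
check: segepstuml -> segepstuml -> segepstumil
lemma: segep; NUM=zo; VEL=mi; MOD=ol


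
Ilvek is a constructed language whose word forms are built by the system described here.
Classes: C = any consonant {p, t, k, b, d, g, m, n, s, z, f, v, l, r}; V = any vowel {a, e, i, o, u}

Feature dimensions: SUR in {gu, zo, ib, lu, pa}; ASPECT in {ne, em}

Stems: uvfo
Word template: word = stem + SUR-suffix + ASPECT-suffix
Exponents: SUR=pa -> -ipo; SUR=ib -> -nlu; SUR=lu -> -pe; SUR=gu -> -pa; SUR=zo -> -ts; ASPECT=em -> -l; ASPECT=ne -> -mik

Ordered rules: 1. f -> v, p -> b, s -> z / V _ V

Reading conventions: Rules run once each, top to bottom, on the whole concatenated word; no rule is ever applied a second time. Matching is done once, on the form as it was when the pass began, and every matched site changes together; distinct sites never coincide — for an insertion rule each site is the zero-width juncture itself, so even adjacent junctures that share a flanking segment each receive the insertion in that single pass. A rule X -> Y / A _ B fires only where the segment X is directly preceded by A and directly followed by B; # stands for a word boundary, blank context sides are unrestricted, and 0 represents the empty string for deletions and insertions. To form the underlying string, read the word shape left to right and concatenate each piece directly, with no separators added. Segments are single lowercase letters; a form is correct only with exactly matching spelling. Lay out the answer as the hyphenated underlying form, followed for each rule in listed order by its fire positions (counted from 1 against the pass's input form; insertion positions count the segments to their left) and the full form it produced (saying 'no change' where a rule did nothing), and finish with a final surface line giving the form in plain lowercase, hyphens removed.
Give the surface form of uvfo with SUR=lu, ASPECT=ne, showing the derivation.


underlying: uvfo-pe-mik
1. f -> v, p -> b, s -> z / V _ V: fires at position(s) 5: uvfobemik
surface: uvfobemik


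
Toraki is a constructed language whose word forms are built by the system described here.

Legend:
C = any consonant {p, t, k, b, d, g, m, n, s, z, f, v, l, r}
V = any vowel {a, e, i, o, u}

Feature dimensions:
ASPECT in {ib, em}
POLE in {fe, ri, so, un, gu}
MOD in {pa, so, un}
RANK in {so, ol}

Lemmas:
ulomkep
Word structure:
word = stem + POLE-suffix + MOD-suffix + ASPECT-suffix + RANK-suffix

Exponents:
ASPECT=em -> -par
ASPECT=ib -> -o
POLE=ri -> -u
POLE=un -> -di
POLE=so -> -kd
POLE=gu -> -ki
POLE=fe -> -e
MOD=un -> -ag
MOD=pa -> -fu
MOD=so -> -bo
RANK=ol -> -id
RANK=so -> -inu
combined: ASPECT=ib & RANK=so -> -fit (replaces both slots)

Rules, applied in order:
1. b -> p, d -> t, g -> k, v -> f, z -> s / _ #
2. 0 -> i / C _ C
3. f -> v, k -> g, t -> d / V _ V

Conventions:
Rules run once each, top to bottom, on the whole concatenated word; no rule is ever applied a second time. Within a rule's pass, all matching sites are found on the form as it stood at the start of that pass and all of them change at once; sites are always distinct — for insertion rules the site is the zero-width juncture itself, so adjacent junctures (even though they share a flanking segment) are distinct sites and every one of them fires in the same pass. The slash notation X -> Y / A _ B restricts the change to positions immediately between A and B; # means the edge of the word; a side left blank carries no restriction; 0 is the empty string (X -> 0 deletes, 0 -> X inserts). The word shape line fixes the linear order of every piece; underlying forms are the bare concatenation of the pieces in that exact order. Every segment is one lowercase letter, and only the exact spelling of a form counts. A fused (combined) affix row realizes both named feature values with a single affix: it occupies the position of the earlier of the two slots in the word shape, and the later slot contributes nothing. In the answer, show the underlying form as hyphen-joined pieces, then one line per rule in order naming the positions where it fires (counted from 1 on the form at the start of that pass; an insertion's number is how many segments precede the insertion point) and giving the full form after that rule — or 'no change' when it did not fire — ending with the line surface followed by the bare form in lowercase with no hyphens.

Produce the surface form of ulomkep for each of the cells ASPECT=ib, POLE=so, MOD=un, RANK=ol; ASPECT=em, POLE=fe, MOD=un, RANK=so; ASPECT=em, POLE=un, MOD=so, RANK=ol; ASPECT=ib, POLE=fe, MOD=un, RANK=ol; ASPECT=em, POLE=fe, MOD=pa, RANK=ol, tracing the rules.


cell ASPECT=ib, POLE=so, MOD=un, RANK=ol:
underlying: ulomkep-kd-ag-o-id
1. b -> p, d -> t, g -> k, v -> f, z -> s / _ #: fires at position(s) 14: ulomkepkdagoit
2. 0 -> i / C _ C: inserts after position(s) 4, 7, 8: ulomikepikidagoit
3. f -> v, k -> g, t -> d / V _ V: fires at position(s) 6, 10: ulomigepigidagoit
surface: ulomigepigidagoit

cell ASPECT=em, POLE=fe, MOD=un, RANK=so:
underlying: ulomkep-e-ag-par-inu
1. b -> p, d -> t, g -> k, v -> f, z -> s / _ #: no change
2. 0 -> i / C _ C: inserts after position(s) 4, 10: ulomikepeagiparinu
3. f -> v, k -> g, t -> d / V _ V: fires at position(s) 6: ulomigepeagiparinu
surface: ulomigepeagiparinu

cell ASPECT=em, POLE=un, MOD=so, RANK=ol:
underlying: ulomkep-di-bo-par-id
1. b -> p, d -> t, g -> k, v -> f, z -> s / _ #: fires at position(s) 16: ulomkepdiboparit
2. 0 -> i / C _ C: inserts after position(s) 4, 7: ulomikepidiboparit
3. f -> v, k -> g, t -> d / V _ V: fires at position(s) 6: ulomigepidiboparit
surface: ulomigepidiboparit

cell ASPECT=ib, POLE=fe, MOD=un, RANK=ol:
underlying: ulomkep-e-ag-o-id
1. b -> p, d -> t, g -> k, v -> f, z -> s / _ #: fires at position(s) 13: ulomkepeagoit
2. 0 -> i / C _ C: inserts after position(s) 4: ulomikepeagoit
3. f -> v, k -> g, t -> d / V _ V: fires at position(s) 6: ulomigepeagoit
surface: ulomigepeagoit

cell ASPECT=em, POLE=fe, MOD=pa, RANK=ol:
underlying: ulomkep-e-fu-par-id
1. b -> p, d -> t, g -> k, v -> f, z -> s / _ #: fires at position(s) 15: ulomkepefuparit
2. 0 -> i / C _ C: inserts after position(s) 4: ulomikepefuparit
3. f -> v, k -> g, t -> d / V _ V: fires at position(s) 6, 10: ulomigepevuparit
surface: ulomigepevuparit


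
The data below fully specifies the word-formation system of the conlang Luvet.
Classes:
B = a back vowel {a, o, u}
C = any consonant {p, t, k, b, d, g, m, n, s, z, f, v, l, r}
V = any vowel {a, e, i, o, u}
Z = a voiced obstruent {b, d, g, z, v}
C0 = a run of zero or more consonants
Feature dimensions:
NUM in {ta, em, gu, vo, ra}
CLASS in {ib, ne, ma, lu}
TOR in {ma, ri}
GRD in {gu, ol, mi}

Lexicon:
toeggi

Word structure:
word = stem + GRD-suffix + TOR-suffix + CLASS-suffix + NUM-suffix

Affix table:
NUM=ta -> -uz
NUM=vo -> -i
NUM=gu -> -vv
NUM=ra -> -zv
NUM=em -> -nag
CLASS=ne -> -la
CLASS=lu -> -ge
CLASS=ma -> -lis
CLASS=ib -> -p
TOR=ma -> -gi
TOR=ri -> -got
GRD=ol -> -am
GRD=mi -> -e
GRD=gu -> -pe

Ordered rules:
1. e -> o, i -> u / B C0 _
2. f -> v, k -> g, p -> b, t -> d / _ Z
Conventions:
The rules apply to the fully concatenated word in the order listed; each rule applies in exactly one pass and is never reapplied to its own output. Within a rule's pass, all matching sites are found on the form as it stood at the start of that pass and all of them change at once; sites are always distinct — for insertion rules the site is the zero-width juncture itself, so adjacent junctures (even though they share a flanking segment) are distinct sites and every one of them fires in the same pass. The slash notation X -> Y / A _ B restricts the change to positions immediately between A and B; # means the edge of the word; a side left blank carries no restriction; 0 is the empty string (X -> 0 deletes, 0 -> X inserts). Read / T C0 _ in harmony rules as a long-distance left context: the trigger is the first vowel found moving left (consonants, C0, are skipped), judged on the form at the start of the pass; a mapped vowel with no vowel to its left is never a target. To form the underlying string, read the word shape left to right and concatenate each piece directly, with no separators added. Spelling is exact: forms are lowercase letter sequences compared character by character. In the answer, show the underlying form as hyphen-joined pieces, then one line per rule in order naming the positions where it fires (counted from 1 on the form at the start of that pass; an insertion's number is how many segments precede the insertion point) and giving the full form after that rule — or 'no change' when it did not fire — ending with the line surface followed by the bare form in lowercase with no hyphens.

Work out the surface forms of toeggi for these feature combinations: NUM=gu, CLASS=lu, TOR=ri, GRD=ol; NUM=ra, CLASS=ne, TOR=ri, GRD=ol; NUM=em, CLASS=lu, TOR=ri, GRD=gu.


cell NUM=gu, CLASS=lu, TOR=ri, GRD=ol:
underlying: toeggi-am-got-ge-vv
1. e -> o, i -> u / B C0 _: fires at position(s) 3, 13: tooggiamgotgovv
2. f -> v, k -> g, p -> b, t -> d / _ Z: fires at position(s) 11: tooggiamgodgovv
surface: tooggiamgodgovv

cell NUM=ra, CLASS=ne, TOR=ri, GRD=ol:
underlying: toeggi-am-got-la-zv
1. e -> o, i -> u / B C0 _: fires at position(s) 3: tooggiamgotlazv
2. f -> v, k -> g, p -> b, t -> d / _ Z: no change
surface: tooggiamgotlazv

cell NUM=em, CLASS=lu, TOR=ri, GRD=gu:
underlying: toeggi-pe-got-ge-nag
1. e -> o, i -> u / B C0 _: fires at position(s) 3, 13: tooggipegotgonag
2. f -> v, k -> g, p -> b, t -> d / _ Z: fires at position(s) 11: tooggipegodgonag
surface: tooggipegodgonag


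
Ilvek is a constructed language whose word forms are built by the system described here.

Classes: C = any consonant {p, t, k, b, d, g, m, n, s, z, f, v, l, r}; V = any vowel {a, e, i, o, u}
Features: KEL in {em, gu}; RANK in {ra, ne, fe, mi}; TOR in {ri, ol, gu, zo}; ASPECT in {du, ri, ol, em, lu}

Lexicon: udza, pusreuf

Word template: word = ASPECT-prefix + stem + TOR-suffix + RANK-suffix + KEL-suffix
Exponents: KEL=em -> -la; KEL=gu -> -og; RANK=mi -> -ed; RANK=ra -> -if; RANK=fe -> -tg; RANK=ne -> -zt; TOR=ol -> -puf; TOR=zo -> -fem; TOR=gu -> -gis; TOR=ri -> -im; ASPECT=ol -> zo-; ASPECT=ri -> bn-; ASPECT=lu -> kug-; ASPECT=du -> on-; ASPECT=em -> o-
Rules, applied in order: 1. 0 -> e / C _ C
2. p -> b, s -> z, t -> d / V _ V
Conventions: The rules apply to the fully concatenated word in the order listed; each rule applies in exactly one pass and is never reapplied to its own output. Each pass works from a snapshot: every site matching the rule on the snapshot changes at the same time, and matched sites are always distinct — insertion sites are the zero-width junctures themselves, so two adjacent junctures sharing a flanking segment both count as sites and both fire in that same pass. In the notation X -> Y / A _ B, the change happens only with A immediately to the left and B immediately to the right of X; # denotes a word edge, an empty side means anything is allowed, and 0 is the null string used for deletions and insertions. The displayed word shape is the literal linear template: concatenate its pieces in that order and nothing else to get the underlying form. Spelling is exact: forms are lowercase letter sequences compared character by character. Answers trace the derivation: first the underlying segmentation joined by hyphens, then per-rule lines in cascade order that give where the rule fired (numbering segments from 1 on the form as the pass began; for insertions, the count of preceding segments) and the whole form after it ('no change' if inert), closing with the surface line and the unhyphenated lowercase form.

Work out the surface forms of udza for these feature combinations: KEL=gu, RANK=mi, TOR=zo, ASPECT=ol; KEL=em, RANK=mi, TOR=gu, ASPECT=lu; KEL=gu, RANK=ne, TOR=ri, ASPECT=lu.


cell KEL=gu, RANK=mi, TOR=zo, ASPECT=ol:
underlying: zo-udza-fem-ed-og
1. 0 -> e / C _ C: inserts after position(s) 4: zoudezafemedog
2. p -> b, s -> z, t -> d / V _ V: no change
surface: zoudezafemedog

cell KEL=em, RANK=mi, TOR=gu, ASPECT=lu:
underlying: kug-udza-gis-ed-la
1. 0 -> e / C _ C: inserts after position(s) 5, 12: kugudezagisedela
2. p -> b, s -> z, t -> d / V _ V: fires at position(s) 11: kugudezagizedela
surface: kugudezagizedela

cell KEL=gu, RANK=ne, TOR=ri, ASPECT=lu:
underlying: kug-udza-im-zt-og
1. 0 -> e / C _ C: inserts after position(s) 5, 9, 10: kugudezaimezetog
2. p -> b, s -> z, t -> d / V _ V: fires at position(s) 14: kugudezaimezedog
surface: kugudezaimezedog


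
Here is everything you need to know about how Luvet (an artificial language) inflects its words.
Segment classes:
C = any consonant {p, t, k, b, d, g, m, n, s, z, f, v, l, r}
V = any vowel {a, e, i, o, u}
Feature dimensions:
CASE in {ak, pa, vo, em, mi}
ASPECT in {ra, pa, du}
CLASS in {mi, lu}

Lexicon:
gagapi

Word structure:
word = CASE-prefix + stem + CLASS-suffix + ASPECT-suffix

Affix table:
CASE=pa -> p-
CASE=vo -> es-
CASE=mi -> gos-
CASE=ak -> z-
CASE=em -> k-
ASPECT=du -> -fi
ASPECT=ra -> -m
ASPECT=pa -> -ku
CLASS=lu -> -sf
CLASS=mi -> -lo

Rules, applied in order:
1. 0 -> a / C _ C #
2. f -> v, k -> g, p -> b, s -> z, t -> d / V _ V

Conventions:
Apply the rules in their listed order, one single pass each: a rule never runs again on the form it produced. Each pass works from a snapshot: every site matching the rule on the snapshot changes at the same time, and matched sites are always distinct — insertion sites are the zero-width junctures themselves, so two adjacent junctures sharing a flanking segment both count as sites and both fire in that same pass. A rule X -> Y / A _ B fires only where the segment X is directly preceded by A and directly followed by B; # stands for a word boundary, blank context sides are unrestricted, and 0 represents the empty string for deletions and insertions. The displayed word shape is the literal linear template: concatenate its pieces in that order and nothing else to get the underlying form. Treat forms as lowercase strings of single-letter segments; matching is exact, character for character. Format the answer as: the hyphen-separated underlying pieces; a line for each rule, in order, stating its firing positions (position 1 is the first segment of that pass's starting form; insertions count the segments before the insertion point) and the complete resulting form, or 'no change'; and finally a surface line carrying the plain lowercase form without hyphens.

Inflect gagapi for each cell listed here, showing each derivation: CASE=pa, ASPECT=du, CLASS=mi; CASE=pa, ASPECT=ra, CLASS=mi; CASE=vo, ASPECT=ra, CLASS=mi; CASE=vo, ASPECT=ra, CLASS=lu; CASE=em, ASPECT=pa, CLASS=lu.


cell CASE=pa, ASPECT=du, CLASS=mi:
underlying: p-gagapi-lo-fi
1. 0 -> a / C _ C #: no change
2. f -> v, k -> g, p -> b, s -> z, t -> d / V _ V: fires at position(s) 6, 10: pgagabilovi
surface: pgagabilovi

cell CASE=pa, ASPECT=ra, CLASS=mi:
underlying: p-gagapi-lo-m
1. 0 -> a / C _ C #: no change
2. f -> v, k -> g, p -> b, s -> z, t -> d / V _ V: fires at position(s) 6: pgagabilom
surface: pgagabilom

cell CASE=vo, ASPECT=ra, CLASS=mi:
underlying: es-gagapi-lo-m
1. 0 -> a / C _ C #: no change
2. f -> v, k -> g, p -> b, s -> z, t -> d / V _ V: fires at position(s) 7: esgagabilom
surface: esgagabilom

cell CASE=vo, ASPECT=ra, CLASS=lu:
underlying: es-gagapi-sf-m
1. 0 -> a / C _ C #: inserts after position(s) 10: esgagapisfam
2. f -> v, k -> g, p -> b, s -> z, t -> d / V _ V: fires at position(s) 7: esgagabisfam
surface: esgagabisfam

cell CASE=em, ASPECT=pa, CLASS=lu:
underlying: k-gagapi-sf-ku
1. 0 -> a / C _ C #: no change
2. f -> v, k -> g, p -> b, s -> z, t -> d / V _ V: fires at position(s) 6: kgagabisfku
surface: kgagabisfku


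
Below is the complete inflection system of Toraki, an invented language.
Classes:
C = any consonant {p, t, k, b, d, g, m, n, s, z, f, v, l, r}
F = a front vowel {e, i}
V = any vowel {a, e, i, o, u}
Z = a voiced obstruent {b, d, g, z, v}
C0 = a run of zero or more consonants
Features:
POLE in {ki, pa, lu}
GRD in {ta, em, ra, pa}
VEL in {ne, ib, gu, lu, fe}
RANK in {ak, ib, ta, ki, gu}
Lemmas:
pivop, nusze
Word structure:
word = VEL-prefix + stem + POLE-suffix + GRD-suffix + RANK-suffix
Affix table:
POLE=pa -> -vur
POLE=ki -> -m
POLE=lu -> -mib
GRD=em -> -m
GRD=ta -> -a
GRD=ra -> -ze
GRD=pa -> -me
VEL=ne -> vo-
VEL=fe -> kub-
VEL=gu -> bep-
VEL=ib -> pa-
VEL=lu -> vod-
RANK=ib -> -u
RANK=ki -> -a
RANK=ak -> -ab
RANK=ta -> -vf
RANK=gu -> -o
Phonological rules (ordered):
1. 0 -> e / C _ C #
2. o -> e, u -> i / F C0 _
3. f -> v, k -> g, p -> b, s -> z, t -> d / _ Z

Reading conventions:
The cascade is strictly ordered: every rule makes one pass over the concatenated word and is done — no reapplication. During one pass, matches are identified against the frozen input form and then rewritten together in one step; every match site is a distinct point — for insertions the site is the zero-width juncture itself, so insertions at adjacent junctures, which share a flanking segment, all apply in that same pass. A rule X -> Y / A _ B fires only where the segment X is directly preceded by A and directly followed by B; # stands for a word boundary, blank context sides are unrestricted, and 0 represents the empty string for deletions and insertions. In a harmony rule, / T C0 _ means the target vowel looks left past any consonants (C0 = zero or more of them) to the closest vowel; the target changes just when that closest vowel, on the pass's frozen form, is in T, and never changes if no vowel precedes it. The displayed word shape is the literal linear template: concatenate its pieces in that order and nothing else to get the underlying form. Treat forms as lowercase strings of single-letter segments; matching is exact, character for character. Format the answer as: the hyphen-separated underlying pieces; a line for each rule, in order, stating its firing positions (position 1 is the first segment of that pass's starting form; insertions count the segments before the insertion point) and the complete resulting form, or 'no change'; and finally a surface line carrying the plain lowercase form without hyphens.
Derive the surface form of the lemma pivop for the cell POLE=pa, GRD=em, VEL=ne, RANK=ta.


underlying: vo-pivop-vur-m-vf
1. 0 -> e / C _ C #: inserts after position(s) 12: vopivopvurmvef
2. o -> e, u -> i / F C0 _: fires at position(s) 6: vopivepvurmvef
3. f -> v, k -> g, p -> b, s -> z, t -> d / _ Z: fires at position(s) 7: vopivebvurmvef
surface: vopivebvurmvef


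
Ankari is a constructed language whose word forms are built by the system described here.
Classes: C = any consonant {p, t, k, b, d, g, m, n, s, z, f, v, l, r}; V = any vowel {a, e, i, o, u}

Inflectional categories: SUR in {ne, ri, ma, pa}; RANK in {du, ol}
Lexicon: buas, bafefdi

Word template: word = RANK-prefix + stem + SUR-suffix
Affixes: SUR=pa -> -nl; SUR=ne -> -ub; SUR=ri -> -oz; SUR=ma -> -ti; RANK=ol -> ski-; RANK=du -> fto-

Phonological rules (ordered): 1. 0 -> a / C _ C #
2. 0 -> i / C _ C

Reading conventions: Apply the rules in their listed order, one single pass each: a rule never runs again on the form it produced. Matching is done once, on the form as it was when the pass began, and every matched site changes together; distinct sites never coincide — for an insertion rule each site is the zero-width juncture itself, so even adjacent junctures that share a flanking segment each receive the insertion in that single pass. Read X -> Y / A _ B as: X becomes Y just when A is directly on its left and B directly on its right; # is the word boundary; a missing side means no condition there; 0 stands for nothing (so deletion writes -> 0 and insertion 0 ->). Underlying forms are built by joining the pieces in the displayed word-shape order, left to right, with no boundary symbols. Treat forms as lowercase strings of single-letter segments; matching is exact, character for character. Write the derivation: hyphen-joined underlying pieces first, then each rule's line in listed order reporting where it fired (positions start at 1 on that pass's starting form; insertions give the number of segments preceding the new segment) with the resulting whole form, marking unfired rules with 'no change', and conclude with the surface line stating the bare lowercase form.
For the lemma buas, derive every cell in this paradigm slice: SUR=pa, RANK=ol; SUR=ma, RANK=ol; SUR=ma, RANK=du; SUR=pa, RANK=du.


cell SUR=pa, RANK=ol:
underlying: ski-buas-nl
1. 0 -> a / C _ C #: inserts after position(s) 8: skibuasnal
2. 0 -> i / C _ C: inserts after position(s) 1, 7: sikibuasinal
surface: sikibuasinal

cell SUR=ma, RANK=ol:
underlying: ski-buas-ti
1. 0 -> a / C _ C #: no change
2. 0 -> i / C _ C: inserts after position(s) 1, 7: sikibuasiti
surface: sikibuasiti

cell SUR=ma, RANK=du:
underlying: fto-buas-ti
1. 0 -> a / C _ C #: no change
2. 0 -> i / C _ C: inserts after position(s) 1, 7: fitobuasiti
surface: fitobuasiti

cell SUR=pa, RANK=du:
underlying: fto-buas-nl
1. 0 -> a / C _ C #: inserts after position(s) 8: ftobuasnal
2. 0 -> i / C _ C: inserts after position(s) 1, 7: fitobuasinal
surface: fitobuasinal


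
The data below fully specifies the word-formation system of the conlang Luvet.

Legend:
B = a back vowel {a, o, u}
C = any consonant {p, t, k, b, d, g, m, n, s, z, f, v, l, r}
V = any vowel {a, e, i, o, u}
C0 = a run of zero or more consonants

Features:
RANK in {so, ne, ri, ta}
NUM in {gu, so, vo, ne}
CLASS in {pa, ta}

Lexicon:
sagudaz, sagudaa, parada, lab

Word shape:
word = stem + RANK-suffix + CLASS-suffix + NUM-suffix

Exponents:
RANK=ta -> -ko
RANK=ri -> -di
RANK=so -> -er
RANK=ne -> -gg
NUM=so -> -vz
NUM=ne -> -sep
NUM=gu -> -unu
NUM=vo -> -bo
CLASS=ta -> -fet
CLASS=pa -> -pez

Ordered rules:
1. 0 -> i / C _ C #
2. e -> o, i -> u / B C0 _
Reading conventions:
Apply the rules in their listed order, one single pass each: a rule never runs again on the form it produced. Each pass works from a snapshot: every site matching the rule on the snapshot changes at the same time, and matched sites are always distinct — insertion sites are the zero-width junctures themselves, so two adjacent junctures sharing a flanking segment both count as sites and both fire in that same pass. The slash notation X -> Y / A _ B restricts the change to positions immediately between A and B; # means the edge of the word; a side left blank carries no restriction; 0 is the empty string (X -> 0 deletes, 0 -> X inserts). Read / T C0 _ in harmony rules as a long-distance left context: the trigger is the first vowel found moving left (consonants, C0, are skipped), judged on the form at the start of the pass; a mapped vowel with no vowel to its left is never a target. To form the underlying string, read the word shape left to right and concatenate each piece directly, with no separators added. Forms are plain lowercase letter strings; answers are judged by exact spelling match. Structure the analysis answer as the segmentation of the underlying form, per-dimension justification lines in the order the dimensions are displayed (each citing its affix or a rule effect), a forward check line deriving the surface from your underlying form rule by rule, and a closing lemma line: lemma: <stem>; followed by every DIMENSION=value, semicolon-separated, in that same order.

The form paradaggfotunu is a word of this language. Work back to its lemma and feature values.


underlying: parada-gg-fet-unu
RANK=ne - signalled by the affix -gg
NUM=gu - signalled by the affix -unu
CLASS=ta - signalled by the affix -fet
check: paradaggfetunu -> paradaggfetunu -> paradaggfotunu
lemma: parada; RANK=ne; NUM=gu; CLASS=ta


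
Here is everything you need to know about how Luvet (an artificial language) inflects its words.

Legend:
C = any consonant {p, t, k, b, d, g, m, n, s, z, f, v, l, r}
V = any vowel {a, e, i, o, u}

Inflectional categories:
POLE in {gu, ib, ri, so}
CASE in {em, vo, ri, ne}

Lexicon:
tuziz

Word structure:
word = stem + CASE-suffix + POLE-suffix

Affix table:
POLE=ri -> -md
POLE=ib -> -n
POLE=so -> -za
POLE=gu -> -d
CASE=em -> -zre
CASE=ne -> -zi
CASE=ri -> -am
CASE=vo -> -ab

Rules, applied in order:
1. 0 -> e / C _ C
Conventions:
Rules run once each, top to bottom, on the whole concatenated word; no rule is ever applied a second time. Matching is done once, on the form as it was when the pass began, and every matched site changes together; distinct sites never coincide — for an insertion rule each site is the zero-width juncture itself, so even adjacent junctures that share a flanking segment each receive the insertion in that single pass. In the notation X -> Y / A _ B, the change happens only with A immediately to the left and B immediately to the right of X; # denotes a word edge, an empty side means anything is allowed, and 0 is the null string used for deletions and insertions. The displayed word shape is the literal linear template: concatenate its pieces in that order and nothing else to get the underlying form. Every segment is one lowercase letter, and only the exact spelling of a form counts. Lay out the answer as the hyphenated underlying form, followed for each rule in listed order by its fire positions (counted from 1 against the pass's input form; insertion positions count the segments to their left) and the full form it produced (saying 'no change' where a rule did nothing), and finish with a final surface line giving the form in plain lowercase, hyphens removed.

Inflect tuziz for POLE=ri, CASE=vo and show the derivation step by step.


underlying: tuziz-ab-md
1. 0 -> e / C _ C: inserts after position(s) 7, 8: tuzizabemed
surface: tuzizabemed


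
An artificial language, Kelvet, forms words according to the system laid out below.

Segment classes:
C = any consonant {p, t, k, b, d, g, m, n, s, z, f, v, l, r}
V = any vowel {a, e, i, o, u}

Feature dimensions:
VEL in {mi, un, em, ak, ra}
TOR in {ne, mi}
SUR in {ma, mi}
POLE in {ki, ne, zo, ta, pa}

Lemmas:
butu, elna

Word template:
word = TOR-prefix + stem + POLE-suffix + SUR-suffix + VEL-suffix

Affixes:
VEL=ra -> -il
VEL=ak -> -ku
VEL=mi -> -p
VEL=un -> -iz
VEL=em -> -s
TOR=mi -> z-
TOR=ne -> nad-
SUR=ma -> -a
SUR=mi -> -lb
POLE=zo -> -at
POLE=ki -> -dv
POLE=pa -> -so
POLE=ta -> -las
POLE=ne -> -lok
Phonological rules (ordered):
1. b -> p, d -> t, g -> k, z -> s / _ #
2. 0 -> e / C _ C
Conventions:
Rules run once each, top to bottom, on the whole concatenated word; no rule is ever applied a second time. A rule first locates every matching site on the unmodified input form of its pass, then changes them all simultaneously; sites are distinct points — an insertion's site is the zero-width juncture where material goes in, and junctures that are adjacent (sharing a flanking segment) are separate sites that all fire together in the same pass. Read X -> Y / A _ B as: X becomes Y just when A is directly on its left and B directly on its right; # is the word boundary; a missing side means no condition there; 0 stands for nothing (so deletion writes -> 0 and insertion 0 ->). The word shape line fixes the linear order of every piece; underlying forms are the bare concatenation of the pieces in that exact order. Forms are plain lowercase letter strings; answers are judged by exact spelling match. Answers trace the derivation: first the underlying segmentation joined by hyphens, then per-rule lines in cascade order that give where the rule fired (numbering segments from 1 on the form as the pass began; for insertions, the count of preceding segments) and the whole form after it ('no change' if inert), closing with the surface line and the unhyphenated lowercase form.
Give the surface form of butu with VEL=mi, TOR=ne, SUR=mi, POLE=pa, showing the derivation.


underlying: nad-butu-so-lb-p
1. b -> p, d -> t, g -> k, z -> s / _ #: no change
2. 0 -> e / C _ C: inserts after position(s) 3, 10, 11: nadebutusolebep
surface: nadebutusolebep


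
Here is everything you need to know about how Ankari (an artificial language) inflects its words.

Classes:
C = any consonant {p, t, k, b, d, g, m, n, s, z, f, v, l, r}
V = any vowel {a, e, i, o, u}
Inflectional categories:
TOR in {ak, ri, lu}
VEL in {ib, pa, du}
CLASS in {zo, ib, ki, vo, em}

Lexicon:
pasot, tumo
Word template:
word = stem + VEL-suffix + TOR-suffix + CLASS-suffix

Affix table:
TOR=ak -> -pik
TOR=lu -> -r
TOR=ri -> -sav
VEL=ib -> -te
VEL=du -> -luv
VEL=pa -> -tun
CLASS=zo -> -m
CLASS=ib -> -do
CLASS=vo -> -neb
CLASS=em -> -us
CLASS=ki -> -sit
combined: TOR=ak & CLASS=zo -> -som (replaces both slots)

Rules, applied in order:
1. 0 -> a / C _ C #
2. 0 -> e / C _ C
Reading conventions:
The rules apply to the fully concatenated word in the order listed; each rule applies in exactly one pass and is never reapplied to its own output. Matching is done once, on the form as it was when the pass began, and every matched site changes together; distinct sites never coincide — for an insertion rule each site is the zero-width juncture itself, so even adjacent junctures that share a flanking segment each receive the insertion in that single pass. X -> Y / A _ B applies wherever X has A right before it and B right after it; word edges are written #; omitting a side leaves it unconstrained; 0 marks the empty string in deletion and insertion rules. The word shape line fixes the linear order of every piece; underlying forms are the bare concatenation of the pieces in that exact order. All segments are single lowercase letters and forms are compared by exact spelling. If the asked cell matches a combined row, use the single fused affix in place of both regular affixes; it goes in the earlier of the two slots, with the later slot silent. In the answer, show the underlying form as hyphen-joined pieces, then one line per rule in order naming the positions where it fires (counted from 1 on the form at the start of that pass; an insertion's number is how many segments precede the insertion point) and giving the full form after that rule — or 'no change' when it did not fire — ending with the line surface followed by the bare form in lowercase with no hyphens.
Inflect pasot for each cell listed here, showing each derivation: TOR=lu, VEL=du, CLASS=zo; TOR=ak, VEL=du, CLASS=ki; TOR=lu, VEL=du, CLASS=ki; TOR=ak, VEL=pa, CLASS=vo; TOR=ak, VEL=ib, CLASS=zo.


cell TOR=lu, VEL=du, CLASS=zo:
underlying: pasot-luv-r-m
1. 0 -> a / C _ C #: inserts after position(s) 9: pasotluvram
2. 0 -> e / C _ C: inserts after position(s) 5, 8: pasoteluveram
surface: pasoteluveram

cell TOR=ak, VEL=du, CLASS=ki:
underlying: pasot-luv-pik-sit
1. 0 -> a / C _ C #: no change
2. 0 -> e / C _ C: inserts after position(s) 5, 8, 11: pasoteluvepikesit
surface: pasoteluvepikesit

cell TOR=lu, VEL=du, CLASS=ki:
underlying: pasot-luv-r-sit
1. 0 -> a / C _ C #: no change
2. 0 -> e / C _ C: inserts after position(s) 5, 8, 9: pasoteluveresit
surface: pasoteluveresit

cell TOR=ak, VEL=pa, CLASS=vo:
underlying: pasot-tun-pik-neb
1. 0 -> a / C _ C #: no change
2. 0 -> e / C _ C: inserts after position(s) 5, 8, 11: pasotetunepikeneb
surface: pasotetunepikeneb

cell TOR=ak, VEL=ib, CLASS=zo:
underlying: pasot-te-som
1. 0 -> a / C _ C #: no change
2. 0 -> e / C _ C: inserts after position(s) 5: pasotetesom
surface: pasotetesom


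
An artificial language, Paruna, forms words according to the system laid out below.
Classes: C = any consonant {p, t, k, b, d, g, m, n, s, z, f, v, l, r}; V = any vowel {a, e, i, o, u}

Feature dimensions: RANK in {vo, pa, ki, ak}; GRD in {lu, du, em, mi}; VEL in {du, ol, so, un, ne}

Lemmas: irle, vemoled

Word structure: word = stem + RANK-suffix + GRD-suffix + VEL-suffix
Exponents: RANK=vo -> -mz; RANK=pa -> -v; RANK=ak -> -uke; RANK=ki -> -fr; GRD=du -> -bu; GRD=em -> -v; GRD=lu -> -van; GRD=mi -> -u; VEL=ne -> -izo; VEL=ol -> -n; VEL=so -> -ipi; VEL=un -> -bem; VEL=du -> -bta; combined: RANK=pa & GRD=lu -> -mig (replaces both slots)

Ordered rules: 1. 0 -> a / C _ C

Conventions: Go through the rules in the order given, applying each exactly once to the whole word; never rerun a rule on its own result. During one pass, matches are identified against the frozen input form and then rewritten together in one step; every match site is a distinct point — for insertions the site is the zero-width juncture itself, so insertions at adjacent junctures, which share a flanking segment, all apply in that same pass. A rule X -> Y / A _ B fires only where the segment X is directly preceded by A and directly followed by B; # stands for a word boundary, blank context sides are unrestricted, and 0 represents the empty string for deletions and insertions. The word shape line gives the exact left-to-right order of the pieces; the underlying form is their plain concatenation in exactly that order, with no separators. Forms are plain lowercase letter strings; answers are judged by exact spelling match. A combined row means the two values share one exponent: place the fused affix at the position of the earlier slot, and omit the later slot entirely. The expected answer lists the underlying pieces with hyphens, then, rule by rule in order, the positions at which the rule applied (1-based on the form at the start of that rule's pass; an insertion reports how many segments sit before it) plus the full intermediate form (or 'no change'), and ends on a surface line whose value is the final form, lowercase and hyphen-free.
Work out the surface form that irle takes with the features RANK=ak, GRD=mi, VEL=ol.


underlying: irle-uke-u-n
1. 0 -> a / C _ C: inserts after position(s) 2: iraleukeun
surface: iraleukeun


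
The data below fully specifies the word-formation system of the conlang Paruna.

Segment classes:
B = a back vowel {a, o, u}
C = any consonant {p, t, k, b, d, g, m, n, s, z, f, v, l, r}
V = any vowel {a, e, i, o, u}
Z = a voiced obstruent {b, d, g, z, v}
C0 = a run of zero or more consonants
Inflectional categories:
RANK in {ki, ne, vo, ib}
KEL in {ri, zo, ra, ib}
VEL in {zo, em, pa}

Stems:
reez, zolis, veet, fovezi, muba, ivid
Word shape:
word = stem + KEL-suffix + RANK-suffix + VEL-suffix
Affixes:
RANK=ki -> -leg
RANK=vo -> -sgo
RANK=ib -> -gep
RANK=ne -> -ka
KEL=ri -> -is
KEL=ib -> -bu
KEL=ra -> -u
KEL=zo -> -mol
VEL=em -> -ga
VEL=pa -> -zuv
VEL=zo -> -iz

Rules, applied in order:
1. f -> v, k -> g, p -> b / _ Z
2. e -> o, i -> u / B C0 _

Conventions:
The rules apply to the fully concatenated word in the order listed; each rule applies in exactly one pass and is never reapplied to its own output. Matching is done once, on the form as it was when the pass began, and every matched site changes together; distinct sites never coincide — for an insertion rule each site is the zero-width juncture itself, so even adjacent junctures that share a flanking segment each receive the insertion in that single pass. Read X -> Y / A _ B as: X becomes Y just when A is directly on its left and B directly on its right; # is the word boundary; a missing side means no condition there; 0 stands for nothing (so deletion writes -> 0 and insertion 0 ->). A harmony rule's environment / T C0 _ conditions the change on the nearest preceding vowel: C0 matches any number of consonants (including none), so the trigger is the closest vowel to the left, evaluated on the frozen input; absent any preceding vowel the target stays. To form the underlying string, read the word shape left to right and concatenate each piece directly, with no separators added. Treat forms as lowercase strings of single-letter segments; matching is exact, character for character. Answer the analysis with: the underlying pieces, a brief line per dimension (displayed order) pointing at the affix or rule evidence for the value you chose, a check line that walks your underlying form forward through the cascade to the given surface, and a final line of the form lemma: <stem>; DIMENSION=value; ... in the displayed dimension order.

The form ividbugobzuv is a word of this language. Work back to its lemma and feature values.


underlying: ivid-bu-gep-zuv
RANK=ib - signalled by the affix -gep
KEL=ib - signalled by the affix -bu
VEL=pa - signalled by the affix -zuv
check: ividbugepzuv -> ividbugebzuv -> ividbugobzuv
lemma: ivid; RANK=ib; KEL=ib; VEL=pa


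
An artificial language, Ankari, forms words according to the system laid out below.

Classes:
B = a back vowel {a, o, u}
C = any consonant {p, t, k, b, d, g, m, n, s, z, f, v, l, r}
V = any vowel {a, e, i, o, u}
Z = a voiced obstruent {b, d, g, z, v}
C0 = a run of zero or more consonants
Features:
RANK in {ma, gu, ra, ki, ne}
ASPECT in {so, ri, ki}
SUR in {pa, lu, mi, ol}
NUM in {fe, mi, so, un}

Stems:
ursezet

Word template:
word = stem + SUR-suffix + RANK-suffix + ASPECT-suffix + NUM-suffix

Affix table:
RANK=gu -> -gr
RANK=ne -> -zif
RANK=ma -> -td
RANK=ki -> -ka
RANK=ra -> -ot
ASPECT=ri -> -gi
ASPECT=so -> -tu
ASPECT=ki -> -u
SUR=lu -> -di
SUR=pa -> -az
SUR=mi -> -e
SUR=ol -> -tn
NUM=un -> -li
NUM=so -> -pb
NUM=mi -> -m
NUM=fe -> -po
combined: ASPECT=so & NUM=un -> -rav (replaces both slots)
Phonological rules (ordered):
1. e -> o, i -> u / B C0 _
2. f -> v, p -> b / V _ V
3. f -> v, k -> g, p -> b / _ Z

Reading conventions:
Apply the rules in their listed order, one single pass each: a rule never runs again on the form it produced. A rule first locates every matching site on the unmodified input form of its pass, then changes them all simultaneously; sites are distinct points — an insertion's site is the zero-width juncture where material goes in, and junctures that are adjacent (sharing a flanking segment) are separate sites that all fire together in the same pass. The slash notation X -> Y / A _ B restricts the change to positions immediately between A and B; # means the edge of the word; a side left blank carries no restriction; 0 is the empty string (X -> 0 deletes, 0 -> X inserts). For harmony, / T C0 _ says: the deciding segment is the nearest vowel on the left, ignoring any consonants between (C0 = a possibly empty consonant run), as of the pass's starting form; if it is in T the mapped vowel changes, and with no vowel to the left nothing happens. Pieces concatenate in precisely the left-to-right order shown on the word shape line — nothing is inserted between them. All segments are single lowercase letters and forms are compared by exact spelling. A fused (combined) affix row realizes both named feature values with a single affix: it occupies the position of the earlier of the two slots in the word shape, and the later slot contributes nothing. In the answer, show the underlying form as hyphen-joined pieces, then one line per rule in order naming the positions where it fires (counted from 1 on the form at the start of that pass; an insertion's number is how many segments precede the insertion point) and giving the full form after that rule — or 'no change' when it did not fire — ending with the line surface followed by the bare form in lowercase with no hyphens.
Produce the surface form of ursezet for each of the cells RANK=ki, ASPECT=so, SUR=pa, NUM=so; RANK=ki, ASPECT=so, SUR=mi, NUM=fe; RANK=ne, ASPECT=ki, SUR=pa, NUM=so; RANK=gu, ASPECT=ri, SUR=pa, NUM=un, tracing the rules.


cell RANK=ki, ASPECT=so, SUR=pa, NUM=so:
underlying: ursezet-az-ka-tu-pb
1. e -> o, i -> u / B C0 _: fires at position(s) 4: ursozetazkatupb
2. f -> v, p -> b / V _ V: no change
3. f -> v, k -> g, p -> b / _ Z: fires at position(s) 14: ursozetazkatubb
surface: ursozetazkatubb

cell RANK=ki, ASPECT=so, SUR=mi, NUM=fe:
underlying: ursezet-e-ka-tu-po
1. e -> o, i -> u / B C0 _: fires at position(s) 4: ursozetekatupo
2. f -> v, p -> b / V _ V: fires at position(s) 13: ursozetekatubo
3. f -> v, k -> g, p -> b / _ Z: no change
surface: ursozetekatubo

cell RANK=ne, ASPECT=ki, SUR=pa, NUM=so:
underlying: ursezet-az-zif-u-pb
1. e -> o, i -> u / B C0 _: fires at position(s) 4, 11: ursozetazzufupb
2. f -> v, p -> b / V _ V: fires at position(s) 12: ursozetazzuvupb
3. f -> v, k -> g, p -> b / _ Z: fires at position(s) 14: ursozetazzuvubb
surface: ursozetazzuvubb

cell RANK=gu, ASPECT=ri, SUR=pa, NUM=un:
underlying: ursezet-az-gr-gi-li
1. e -> o, i -> u / B C0 _: fires at position(s) 4, 13: ursozetazgrguli
2. f -> v, p -> b / V _ V: no change
3. f -> v, k -> g, p -> b / _ Z: no change
surface: ursozetazgrguli
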